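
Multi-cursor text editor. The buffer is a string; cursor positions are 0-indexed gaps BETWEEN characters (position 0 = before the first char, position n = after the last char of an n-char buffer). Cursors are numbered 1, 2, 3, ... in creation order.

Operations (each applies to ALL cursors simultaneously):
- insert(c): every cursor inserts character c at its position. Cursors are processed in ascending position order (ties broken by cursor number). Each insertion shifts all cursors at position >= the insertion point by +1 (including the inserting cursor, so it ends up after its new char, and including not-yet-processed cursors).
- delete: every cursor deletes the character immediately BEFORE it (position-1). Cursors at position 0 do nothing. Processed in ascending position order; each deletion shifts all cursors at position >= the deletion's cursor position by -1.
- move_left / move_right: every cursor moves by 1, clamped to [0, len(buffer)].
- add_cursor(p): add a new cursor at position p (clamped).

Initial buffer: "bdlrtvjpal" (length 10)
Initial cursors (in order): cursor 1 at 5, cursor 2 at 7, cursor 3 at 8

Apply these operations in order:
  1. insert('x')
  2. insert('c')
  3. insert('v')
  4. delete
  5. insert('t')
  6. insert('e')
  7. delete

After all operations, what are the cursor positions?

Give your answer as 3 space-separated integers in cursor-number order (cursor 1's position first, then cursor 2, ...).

Answer: 8 13 17

Derivation:
After op 1 (insert('x')): buffer="bdlrtxvjxpxal" (len 13), cursors c1@6 c2@9 c3@11, authorship .....1..2.3..
After op 2 (insert('c')): buffer="bdlrtxcvjxcpxcal" (len 16), cursors c1@7 c2@11 c3@14, authorship .....11..22.33..
After op 3 (insert('v')): buffer="bdlrtxcvvjxcvpxcval" (len 19), cursors c1@8 c2@13 c3@17, authorship .....111..222.333..
After op 4 (delete): buffer="bdlrtxcvjxcpxcal" (len 16), cursors c1@7 c2@11 c3@14, authorship .....11..22.33..
After op 5 (insert('t')): buffer="bdlrtxctvjxctpxctal" (len 19), cursors c1@8 c2@13 c3@17, authorship .....111..222.333..
After op 6 (insert('e')): buffer="bdlrtxctevjxctepxcteal" (len 22), cursors c1@9 c2@15 c3@20, authorship .....1111..2222.3333..
After op 7 (delete): buffer="bdlrtxctvjxctpxctal" (len 19), cursors c1@8 c2@13 c3@17, authorship .....111..222.333..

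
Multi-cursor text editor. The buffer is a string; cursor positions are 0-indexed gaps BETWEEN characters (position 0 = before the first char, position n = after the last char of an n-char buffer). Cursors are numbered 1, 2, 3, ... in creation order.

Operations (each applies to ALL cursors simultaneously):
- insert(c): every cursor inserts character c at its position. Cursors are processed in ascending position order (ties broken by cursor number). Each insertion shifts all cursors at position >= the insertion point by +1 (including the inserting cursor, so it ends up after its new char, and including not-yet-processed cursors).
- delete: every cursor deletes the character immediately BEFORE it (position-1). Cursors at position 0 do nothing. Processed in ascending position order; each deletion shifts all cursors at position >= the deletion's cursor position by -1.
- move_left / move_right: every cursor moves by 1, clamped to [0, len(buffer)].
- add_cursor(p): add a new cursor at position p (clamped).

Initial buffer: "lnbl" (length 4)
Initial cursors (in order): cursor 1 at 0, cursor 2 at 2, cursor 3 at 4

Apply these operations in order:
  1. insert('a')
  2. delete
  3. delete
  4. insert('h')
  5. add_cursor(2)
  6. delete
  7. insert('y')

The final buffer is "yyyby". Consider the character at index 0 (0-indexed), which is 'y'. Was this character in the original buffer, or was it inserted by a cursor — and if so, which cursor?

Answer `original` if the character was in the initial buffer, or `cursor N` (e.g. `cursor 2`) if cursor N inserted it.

Answer: cursor 1

Derivation:
After op 1 (insert('a')): buffer="alnabla" (len 7), cursors c1@1 c2@4 c3@7, authorship 1..2..3
After op 2 (delete): buffer="lnbl" (len 4), cursors c1@0 c2@2 c3@4, authorship ....
After op 3 (delete): buffer="lb" (len 2), cursors c1@0 c2@1 c3@2, authorship ..
After op 4 (insert('h')): buffer="hlhbh" (len 5), cursors c1@1 c2@3 c3@5, authorship 1.2.3
After op 5 (add_cursor(2)): buffer="hlhbh" (len 5), cursors c1@1 c4@2 c2@3 c3@5, authorship 1.2.3
After op 6 (delete): buffer="b" (len 1), cursors c1@0 c2@0 c4@0 c3@1, authorship .
After op 7 (insert('y')): buffer="yyyby" (len 5), cursors c1@3 c2@3 c4@3 c3@5, authorship 124.3
Authorship (.=original, N=cursor N): 1 2 4 . 3
Index 0: author = 1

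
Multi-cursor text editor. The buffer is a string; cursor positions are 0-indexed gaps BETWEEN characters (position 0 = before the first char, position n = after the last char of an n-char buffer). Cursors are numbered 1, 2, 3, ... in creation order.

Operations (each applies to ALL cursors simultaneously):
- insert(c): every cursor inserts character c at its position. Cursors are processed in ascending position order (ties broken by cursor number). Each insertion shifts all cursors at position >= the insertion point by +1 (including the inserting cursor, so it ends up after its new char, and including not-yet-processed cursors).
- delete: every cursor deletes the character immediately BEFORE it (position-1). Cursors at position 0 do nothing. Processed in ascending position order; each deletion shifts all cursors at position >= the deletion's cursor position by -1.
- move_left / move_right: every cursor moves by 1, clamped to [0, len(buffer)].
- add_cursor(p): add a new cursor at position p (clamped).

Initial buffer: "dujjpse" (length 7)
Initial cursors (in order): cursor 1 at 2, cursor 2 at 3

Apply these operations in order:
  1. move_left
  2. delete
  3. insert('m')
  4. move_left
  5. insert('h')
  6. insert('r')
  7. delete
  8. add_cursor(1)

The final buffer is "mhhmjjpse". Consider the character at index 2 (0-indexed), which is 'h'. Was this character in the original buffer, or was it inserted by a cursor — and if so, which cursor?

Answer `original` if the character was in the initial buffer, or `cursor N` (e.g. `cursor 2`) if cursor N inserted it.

Answer: cursor 2

Derivation:
After op 1 (move_left): buffer="dujjpse" (len 7), cursors c1@1 c2@2, authorship .......
After op 2 (delete): buffer="jjpse" (len 5), cursors c1@0 c2@0, authorship .....
After op 3 (insert('m')): buffer="mmjjpse" (len 7), cursors c1@2 c2@2, authorship 12.....
After op 4 (move_left): buffer="mmjjpse" (len 7), cursors c1@1 c2@1, authorship 12.....
After op 5 (insert('h')): buffer="mhhmjjpse" (len 9), cursors c1@3 c2@3, authorship 1122.....
After op 6 (insert('r')): buffer="mhhrrmjjpse" (len 11), cursors c1@5 c2@5, authorship 112122.....
After op 7 (delete): buffer="mhhmjjpse" (len 9), cursors c1@3 c2@3, authorship 1122.....
After op 8 (add_cursor(1)): buffer="mhhmjjpse" (len 9), cursors c3@1 c1@3 c2@3, authorship 1122.....
Authorship (.=original, N=cursor N): 1 1 2 2 . . . . .
Index 2: author = 2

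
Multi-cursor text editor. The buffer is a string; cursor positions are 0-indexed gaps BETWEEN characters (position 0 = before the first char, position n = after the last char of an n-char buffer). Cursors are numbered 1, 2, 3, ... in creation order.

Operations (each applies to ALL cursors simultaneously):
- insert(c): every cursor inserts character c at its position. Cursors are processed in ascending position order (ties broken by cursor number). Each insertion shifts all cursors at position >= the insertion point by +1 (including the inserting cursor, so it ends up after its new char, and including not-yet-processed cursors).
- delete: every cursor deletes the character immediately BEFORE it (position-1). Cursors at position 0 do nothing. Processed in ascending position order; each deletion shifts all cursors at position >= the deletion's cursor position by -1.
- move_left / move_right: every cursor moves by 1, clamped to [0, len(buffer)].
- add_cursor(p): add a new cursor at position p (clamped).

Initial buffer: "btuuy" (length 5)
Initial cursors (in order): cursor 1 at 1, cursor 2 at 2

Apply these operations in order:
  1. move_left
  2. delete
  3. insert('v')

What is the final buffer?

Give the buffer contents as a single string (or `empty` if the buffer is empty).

Answer: vvtuuy

Derivation:
After op 1 (move_left): buffer="btuuy" (len 5), cursors c1@0 c2@1, authorship .....
After op 2 (delete): buffer="tuuy" (len 4), cursors c1@0 c2@0, authorship ....
After op 3 (insert('v')): buffer="vvtuuy" (len 6), cursors c1@2 c2@2, authorship 12....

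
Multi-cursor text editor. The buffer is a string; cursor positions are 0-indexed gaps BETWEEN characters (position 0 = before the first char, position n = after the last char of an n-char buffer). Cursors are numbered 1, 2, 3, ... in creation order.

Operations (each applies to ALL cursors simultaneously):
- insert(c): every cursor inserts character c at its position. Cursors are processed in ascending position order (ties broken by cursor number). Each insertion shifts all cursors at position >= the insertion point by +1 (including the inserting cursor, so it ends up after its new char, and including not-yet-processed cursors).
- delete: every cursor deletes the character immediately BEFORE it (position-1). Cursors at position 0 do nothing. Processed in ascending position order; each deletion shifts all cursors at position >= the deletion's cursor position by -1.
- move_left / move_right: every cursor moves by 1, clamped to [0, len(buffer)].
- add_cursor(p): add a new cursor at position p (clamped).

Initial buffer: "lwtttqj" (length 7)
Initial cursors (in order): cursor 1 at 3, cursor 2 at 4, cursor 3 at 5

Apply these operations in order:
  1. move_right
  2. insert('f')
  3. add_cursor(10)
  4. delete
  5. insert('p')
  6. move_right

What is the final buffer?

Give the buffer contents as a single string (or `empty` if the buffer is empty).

After op 1 (move_right): buffer="lwtttqj" (len 7), cursors c1@4 c2@5 c3@6, authorship .......
After op 2 (insert('f')): buffer="lwttftfqfj" (len 10), cursors c1@5 c2@7 c3@9, authorship ....1.2.3.
After op 3 (add_cursor(10)): buffer="lwttftfqfj" (len 10), cursors c1@5 c2@7 c3@9 c4@10, authorship ....1.2.3.
After op 4 (delete): buffer="lwtttq" (len 6), cursors c1@4 c2@5 c3@6 c4@6, authorship ......
After op 5 (insert('p')): buffer="lwttptpqpp" (len 10), cursors c1@5 c2@7 c3@10 c4@10, authorship ....1.2.34
After op 6 (move_right): buffer="lwttptpqpp" (len 10), cursors c1@6 c2@8 c3@10 c4@10, authorship ....1.2.34

Answer: lwttptpqpp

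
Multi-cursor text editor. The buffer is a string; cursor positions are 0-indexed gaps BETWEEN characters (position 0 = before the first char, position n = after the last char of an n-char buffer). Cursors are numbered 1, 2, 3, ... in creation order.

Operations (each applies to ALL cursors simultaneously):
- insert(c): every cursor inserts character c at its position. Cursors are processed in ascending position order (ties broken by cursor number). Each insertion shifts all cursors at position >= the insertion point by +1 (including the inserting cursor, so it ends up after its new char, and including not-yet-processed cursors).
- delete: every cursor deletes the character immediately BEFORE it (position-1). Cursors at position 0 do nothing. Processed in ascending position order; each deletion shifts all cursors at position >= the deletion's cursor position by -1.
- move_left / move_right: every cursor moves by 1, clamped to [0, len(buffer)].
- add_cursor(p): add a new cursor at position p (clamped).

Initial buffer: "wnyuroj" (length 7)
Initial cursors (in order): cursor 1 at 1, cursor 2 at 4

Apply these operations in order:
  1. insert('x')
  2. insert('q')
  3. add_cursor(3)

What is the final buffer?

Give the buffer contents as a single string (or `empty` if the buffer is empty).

After op 1 (insert('x')): buffer="wxnyuxroj" (len 9), cursors c1@2 c2@6, authorship .1...2...
After op 2 (insert('q')): buffer="wxqnyuxqroj" (len 11), cursors c1@3 c2@8, authorship .11...22...
After op 3 (add_cursor(3)): buffer="wxqnyuxqroj" (len 11), cursors c1@3 c3@3 c2@8, authorship .11...22...

Answer: wxqnyuxqroj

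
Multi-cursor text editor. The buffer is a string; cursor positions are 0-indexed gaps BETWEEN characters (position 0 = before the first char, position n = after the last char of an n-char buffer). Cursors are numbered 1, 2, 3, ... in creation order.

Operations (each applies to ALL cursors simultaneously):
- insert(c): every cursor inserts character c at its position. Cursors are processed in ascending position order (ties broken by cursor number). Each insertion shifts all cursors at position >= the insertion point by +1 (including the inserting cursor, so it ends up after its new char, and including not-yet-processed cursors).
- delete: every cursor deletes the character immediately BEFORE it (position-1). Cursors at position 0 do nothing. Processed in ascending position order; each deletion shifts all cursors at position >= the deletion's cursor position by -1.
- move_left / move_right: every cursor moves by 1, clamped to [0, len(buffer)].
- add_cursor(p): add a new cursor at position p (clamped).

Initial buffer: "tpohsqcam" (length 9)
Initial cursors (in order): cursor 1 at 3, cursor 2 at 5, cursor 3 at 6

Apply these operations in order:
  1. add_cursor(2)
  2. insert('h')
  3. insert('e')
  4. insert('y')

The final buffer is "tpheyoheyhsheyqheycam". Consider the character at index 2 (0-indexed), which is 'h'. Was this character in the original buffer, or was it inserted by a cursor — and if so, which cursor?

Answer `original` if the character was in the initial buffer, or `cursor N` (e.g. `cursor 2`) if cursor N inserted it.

Answer: cursor 4

Derivation:
After op 1 (add_cursor(2)): buffer="tpohsqcam" (len 9), cursors c4@2 c1@3 c2@5 c3@6, authorship .........
After op 2 (insert('h')): buffer="tphohhshqhcam" (len 13), cursors c4@3 c1@5 c2@8 c3@10, authorship ..4.1..2.3...
After op 3 (insert('e')): buffer="tpheohehsheqhecam" (len 17), cursors c4@4 c1@7 c2@11 c3@14, authorship ..44.11..22.33...
After op 4 (insert('y')): buffer="tpheyoheyhsheyqheycam" (len 21), cursors c4@5 c1@9 c2@14 c3@18, authorship ..444.111..222.333...
Authorship (.=original, N=cursor N): . . 4 4 4 . 1 1 1 . . 2 2 2 . 3 3 3 . . .
Index 2: author = 4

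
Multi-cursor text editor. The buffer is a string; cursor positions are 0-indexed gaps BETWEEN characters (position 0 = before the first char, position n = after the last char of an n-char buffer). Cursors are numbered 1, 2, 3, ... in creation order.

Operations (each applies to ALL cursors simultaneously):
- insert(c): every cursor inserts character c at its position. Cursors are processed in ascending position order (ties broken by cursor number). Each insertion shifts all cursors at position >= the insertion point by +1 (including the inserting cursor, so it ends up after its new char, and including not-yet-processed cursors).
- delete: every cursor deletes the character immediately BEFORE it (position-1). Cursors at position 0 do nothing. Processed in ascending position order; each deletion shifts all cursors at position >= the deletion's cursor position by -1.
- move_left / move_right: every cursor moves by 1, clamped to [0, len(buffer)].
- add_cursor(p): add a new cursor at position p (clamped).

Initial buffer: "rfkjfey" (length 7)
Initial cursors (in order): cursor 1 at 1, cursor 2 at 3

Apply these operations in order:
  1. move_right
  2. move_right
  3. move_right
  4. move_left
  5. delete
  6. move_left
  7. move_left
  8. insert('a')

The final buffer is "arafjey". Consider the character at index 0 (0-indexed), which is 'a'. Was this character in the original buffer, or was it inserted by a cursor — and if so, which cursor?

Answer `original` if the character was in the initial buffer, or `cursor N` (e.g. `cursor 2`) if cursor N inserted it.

Answer: cursor 1

Derivation:
After op 1 (move_right): buffer="rfkjfey" (len 7), cursors c1@2 c2@4, authorship .......
After op 2 (move_right): buffer="rfkjfey" (len 7), cursors c1@3 c2@5, authorship .......
After op 3 (move_right): buffer="rfkjfey" (len 7), cursors c1@4 c2@6, authorship .......
After op 4 (move_left): buffer="rfkjfey" (len 7), cursors c1@3 c2@5, authorship .......
After op 5 (delete): buffer="rfjey" (len 5), cursors c1@2 c2@3, authorship .....
After op 6 (move_left): buffer="rfjey" (len 5), cursors c1@1 c2@2, authorship .....
After op 7 (move_left): buffer="rfjey" (len 5), cursors c1@0 c2@1, authorship .....
After op 8 (insert('a')): buffer="arafjey" (len 7), cursors c1@1 c2@3, authorship 1.2....
Authorship (.=original, N=cursor N): 1 . 2 . . . .
Index 0: author = 1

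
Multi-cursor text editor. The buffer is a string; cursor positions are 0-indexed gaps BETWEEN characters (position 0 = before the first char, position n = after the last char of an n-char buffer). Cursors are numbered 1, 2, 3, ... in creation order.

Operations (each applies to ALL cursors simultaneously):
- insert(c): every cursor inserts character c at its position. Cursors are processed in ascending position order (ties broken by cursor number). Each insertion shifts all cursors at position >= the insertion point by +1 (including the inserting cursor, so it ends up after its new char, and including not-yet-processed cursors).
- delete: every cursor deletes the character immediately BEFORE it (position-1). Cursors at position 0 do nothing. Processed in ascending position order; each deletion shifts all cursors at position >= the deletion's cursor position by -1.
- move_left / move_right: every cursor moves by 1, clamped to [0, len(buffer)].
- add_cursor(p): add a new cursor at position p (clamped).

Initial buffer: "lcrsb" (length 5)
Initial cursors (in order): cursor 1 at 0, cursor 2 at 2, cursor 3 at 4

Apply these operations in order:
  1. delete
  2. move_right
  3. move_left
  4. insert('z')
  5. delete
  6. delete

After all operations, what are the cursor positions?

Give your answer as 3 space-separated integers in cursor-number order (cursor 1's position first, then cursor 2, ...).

Answer: 0 0 0

Derivation:
After op 1 (delete): buffer="lrb" (len 3), cursors c1@0 c2@1 c3@2, authorship ...
After op 2 (move_right): buffer="lrb" (len 3), cursors c1@1 c2@2 c3@3, authorship ...
After op 3 (move_left): buffer="lrb" (len 3), cursors c1@0 c2@1 c3@2, authorship ...
After op 4 (insert('z')): buffer="zlzrzb" (len 6), cursors c1@1 c2@3 c3@5, authorship 1.2.3.
After op 5 (delete): buffer="lrb" (len 3), cursors c1@0 c2@1 c3@2, authorship ...
After op 6 (delete): buffer="b" (len 1), cursors c1@0 c2@0 c3@0, authorship .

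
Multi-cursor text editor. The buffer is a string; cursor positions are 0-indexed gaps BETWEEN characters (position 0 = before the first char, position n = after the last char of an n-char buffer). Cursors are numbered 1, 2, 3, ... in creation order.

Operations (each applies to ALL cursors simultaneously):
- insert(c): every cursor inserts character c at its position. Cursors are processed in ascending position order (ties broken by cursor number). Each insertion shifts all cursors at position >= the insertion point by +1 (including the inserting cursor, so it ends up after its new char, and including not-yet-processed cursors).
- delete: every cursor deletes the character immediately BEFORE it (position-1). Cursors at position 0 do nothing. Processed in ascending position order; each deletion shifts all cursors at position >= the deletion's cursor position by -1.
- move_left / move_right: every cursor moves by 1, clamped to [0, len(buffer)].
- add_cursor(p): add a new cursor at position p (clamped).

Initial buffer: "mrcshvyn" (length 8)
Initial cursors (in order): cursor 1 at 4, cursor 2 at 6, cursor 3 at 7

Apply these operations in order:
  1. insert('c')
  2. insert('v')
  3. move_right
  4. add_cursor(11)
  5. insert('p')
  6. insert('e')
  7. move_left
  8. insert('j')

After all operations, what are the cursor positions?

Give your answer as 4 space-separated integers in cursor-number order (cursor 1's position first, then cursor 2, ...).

Answer: 9 19 25 19

Derivation:
After op 1 (insert('c')): buffer="mrcschvcycn" (len 11), cursors c1@5 c2@8 c3@10, authorship ....1..2.3.
After op 2 (insert('v')): buffer="mrcscvhvcvycvn" (len 14), cursors c1@6 c2@10 c3@13, authorship ....11..22.33.
After op 3 (move_right): buffer="mrcscvhvcvycvn" (len 14), cursors c1@7 c2@11 c3@14, authorship ....11..22.33.
After op 4 (add_cursor(11)): buffer="mrcscvhvcvycvn" (len 14), cursors c1@7 c2@11 c4@11 c3@14, authorship ....11..22.33.
After op 5 (insert('p')): buffer="mrcscvhpvcvyppcvnp" (len 18), cursors c1@8 c2@14 c4@14 c3@18, authorship ....11.1.22.2433.3
After op 6 (insert('e')): buffer="mrcscvhpevcvyppeecvnpe" (len 22), cursors c1@9 c2@17 c4@17 c3@22, authorship ....11.11.22.242433.33
After op 7 (move_left): buffer="mrcscvhpevcvyppeecvnpe" (len 22), cursors c1@8 c2@16 c4@16 c3@21, authorship ....11.11.22.242433.33
After op 8 (insert('j')): buffer="mrcscvhpjevcvyppejjecvnpje" (len 26), cursors c1@9 c2@19 c4@19 c3@25, authorship ....11.111.22.24224433.333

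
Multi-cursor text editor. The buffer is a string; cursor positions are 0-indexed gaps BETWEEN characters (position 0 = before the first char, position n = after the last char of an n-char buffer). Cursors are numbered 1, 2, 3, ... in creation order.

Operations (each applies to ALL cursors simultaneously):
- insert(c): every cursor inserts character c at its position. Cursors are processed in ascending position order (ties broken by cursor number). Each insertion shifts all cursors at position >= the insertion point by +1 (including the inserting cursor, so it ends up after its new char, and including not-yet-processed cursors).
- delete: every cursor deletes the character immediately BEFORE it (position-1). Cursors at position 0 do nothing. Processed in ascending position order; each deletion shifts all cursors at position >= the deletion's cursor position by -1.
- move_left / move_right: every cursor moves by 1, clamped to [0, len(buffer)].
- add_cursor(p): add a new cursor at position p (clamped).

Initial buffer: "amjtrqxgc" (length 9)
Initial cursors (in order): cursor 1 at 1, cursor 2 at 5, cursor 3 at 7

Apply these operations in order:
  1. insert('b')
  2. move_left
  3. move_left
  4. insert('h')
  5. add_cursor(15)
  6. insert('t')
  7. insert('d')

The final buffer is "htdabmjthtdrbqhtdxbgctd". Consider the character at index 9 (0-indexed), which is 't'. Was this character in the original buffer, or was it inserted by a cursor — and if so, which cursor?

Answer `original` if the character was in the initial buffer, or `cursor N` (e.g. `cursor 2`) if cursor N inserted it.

After op 1 (insert('b')): buffer="abmjtrbqxbgc" (len 12), cursors c1@2 c2@7 c3@10, authorship .1....2..3..
After op 2 (move_left): buffer="abmjtrbqxbgc" (len 12), cursors c1@1 c2@6 c3@9, authorship .1....2..3..
After op 3 (move_left): buffer="abmjtrbqxbgc" (len 12), cursors c1@0 c2@5 c3@8, authorship .1....2..3..
After op 4 (insert('h')): buffer="habmjthrbqhxbgc" (len 15), cursors c1@1 c2@7 c3@11, authorship 1.1...2.2.3.3..
After op 5 (add_cursor(15)): buffer="habmjthrbqhxbgc" (len 15), cursors c1@1 c2@7 c3@11 c4@15, authorship 1.1...2.2.3.3..
After op 6 (insert('t')): buffer="htabmjthtrbqhtxbgct" (len 19), cursors c1@2 c2@9 c3@14 c4@19, authorship 11.1...22.2.33.3..4
After op 7 (insert('d')): buffer="htdabmjthtdrbqhtdxbgctd" (len 23), cursors c1@3 c2@11 c3@17 c4@23, authorship 111.1...222.2.333.3..44
Authorship (.=original, N=cursor N): 1 1 1 . 1 . . . 2 2 2 . 2 . 3 3 3 . 3 . . 4 4
Index 9: author = 2

Answer: cursor 2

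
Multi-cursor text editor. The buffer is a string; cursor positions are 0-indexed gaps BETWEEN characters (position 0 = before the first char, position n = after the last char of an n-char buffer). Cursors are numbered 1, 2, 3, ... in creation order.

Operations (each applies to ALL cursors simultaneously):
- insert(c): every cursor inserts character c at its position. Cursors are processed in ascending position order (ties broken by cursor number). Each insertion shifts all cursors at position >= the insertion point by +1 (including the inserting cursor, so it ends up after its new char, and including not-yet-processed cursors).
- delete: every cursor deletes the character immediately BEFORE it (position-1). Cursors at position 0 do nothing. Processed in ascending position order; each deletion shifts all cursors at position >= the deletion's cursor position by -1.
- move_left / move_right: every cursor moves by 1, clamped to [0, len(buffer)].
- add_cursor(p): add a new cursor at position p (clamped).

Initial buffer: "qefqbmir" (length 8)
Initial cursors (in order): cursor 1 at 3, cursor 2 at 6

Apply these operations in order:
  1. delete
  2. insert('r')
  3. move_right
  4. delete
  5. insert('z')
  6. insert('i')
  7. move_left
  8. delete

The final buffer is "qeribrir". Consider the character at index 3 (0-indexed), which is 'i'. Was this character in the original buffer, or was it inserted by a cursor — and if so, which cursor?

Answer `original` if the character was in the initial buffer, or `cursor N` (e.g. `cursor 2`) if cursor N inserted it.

Answer: cursor 1

Derivation:
After op 1 (delete): buffer="qeqbir" (len 6), cursors c1@2 c2@4, authorship ......
After op 2 (insert('r')): buffer="qerqbrir" (len 8), cursors c1@3 c2@6, authorship ..1..2..
After op 3 (move_right): buffer="qerqbrir" (len 8), cursors c1@4 c2@7, authorship ..1..2..
After op 4 (delete): buffer="qerbrr" (len 6), cursors c1@3 c2@5, authorship ..1.2.
After op 5 (insert('z')): buffer="qerzbrzr" (len 8), cursors c1@4 c2@7, authorship ..11.22.
After op 6 (insert('i')): buffer="qerzibrzir" (len 10), cursors c1@5 c2@9, authorship ..111.222.
After op 7 (move_left): buffer="qerzibrzir" (len 10), cursors c1@4 c2@8, authorship ..111.222.
After op 8 (delete): buffer="qeribrir" (len 8), cursors c1@3 c2@6, authorship ..11.22.
Authorship (.=original, N=cursor N): . . 1 1 . 2 2 .
Index 3: author = 1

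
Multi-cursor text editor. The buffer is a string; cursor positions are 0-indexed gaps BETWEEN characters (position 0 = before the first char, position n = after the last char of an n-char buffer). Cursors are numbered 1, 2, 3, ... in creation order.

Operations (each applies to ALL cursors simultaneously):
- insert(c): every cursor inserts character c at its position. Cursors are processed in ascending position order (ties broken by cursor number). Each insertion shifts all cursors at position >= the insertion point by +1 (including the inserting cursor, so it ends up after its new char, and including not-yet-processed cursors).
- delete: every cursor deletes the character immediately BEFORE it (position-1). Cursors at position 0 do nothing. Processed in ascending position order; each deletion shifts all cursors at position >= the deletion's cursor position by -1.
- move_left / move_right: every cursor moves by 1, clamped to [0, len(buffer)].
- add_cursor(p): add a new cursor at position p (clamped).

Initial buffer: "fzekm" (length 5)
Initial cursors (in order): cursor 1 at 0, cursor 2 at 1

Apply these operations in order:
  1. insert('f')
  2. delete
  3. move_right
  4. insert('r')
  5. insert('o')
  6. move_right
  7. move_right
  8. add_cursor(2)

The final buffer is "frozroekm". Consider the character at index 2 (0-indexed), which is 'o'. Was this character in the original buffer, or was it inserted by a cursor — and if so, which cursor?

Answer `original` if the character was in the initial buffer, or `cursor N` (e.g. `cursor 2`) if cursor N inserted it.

Answer: cursor 1

Derivation:
After op 1 (insert('f')): buffer="fffzekm" (len 7), cursors c1@1 c2@3, authorship 1.2....
After op 2 (delete): buffer="fzekm" (len 5), cursors c1@0 c2@1, authorship .....
After op 3 (move_right): buffer="fzekm" (len 5), cursors c1@1 c2@2, authorship .....
After op 4 (insert('r')): buffer="frzrekm" (len 7), cursors c1@2 c2@4, authorship .1.2...
After op 5 (insert('o')): buffer="frozroekm" (len 9), cursors c1@3 c2@6, authorship .11.22...
After op 6 (move_right): buffer="frozroekm" (len 9), cursors c1@4 c2@7, authorship .11.22...
After op 7 (move_right): buffer="frozroekm" (len 9), cursors c1@5 c2@8, authorship .11.22...
After op 8 (add_cursor(2)): buffer="frozroekm" (len 9), cursors c3@2 c1@5 c2@8, authorship .11.22...
Authorship (.=original, N=cursor N): . 1 1 . 2 2 . . .
Index 2: author = 1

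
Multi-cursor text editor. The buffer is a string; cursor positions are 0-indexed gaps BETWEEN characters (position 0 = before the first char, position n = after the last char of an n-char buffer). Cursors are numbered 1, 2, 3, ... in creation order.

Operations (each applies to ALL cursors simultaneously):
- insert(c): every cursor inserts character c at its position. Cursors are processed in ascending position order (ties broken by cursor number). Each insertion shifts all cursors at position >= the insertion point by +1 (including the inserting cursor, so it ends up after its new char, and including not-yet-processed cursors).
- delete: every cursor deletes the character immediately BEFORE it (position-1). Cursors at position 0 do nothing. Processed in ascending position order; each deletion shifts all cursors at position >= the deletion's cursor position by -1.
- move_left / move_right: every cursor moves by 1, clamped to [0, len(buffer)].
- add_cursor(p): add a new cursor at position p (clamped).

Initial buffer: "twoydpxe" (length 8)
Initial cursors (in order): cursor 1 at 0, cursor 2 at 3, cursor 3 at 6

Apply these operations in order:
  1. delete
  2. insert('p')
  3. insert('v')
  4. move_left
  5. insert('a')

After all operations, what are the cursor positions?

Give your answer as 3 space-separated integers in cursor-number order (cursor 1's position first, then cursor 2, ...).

Answer: 2 7 12

Derivation:
After op 1 (delete): buffer="twydxe" (len 6), cursors c1@0 c2@2 c3@4, authorship ......
After op 2 (insert('p')): buffer="ptwpydpxe" (len 9), cursors c1@1 c2@4 c3@7, authorship 1..2..3..
After op 3 (insert('v')): buffer="pvtwpvydpvxe" (len 12), cursors c1@2 c2@6 c3@10, authorship 11..22..33..
After op 4 (move_left): buffer="pvtwpvydpvxe" (len 12), cursors c1@1 c2@5 c3@9, authorship 11..22..33..
After op 5 (insert('a')): buffer="pavtwpavydpavxe" (len 15), cursors c1@2 c2@7 c3@12, authorship 111..222..333..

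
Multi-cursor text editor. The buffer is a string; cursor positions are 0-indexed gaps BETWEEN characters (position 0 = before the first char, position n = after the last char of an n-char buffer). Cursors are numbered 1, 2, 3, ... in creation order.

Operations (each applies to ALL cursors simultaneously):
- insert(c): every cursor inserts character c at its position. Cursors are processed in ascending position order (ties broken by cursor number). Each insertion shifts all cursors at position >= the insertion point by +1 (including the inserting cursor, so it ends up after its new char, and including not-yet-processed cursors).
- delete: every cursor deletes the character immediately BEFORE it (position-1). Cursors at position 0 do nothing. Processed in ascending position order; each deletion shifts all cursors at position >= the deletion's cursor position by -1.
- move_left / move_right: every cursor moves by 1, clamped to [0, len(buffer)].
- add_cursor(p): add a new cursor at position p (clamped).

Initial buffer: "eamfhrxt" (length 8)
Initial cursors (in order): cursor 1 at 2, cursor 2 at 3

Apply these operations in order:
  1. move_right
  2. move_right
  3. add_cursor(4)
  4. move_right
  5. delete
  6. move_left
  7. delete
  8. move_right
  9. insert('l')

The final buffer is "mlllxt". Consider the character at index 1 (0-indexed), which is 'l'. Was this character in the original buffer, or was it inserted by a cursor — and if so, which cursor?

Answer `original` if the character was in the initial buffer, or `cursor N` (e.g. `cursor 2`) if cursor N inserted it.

After op 1 (move_right): buffer="eamfhrxt" (len 8), cursors c1@3 c2@4, authorship ........
After op 2 (move_right): buffer="eamfhrxt" (len 8), cursors c1@4 c2@5, authorship ........
After op 3 (add_cursor(4)): buffer="eamfhrxt" (len 8), cursors c1@4 c3@4 c2@5, authorship ........
After op 4 (move_right): buffer="eamfhrxt" (len 8), cursors c1@5 c3@5 c2@6, authorship ........
After op 5 (delete): buffer="eamxt" (len 5), cursors c1@3 c2@3 c3@3, authorship .....
After op 6 (move_left): buffer="eamxt" (len 5), cursors c1@2 c2@2 c3@2, authorship .....
After op 7 (delete): buffer="mxt" (len 3), cursors c1@0 c2@0 c3@0, authorship ...
After op 8 (move_right): buffer="mxt" (len 3), cursors c1@1 c2@1 c3@1, authorship ...
After op 9 (insert('l')): buffer="mlllxt" (len 6), cursors c1@4 c2@4 c3@4, authorship .123..
Authorship (.=original, N=cursor N): . 1 2 3 . .
Index 1: author = 1

Answer: cursor 1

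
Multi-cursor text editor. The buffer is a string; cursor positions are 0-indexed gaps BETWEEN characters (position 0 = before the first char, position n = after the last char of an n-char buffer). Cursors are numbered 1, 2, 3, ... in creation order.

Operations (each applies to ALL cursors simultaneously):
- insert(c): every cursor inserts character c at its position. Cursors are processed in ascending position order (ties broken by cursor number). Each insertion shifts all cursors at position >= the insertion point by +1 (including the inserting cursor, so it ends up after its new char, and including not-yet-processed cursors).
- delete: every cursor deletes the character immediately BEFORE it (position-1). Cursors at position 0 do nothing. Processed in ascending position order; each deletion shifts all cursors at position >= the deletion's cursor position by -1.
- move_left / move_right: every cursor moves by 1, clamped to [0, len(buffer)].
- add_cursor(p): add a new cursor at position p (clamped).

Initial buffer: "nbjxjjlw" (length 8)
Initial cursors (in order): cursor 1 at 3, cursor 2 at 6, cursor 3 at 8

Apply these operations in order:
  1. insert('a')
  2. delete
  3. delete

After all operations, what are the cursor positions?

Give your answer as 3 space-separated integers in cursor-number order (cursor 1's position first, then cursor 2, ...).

Answer: 2 4 5

Derivation:
After op 1 (insert('a')): buffer="nbjaxjjalwa" (len 11), cursors c1@4 c2@8 c3@11, authorship ...1...2..3
After op 2 (delete): buffer="nbjxjjlw" (len 8), cursors c1@3 c2@6 c3@8, authorship ........
After op 3 (delete): buffer="nbxjl" (len 5), cursors c1@2 c2@4 c3@5, authorship .....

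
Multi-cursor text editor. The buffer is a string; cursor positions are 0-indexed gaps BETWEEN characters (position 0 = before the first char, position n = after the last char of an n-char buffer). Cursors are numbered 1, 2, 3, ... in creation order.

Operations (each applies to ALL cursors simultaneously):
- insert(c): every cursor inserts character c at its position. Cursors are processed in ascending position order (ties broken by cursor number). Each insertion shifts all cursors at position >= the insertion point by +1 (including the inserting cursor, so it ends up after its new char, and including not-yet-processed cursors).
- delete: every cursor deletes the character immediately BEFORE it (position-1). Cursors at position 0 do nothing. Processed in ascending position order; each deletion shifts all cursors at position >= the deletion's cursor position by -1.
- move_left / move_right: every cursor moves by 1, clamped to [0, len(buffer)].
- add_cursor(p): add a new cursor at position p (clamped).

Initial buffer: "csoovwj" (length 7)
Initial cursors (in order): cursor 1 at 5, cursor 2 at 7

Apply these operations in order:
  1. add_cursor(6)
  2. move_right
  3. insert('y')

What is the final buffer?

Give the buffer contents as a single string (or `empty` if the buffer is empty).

Answer: csoovwyjyy

Derivation:
After op 1 (add_cursor(6)): buffer="csoovwj" (len 7), cursors c1@5 c3@6 c2@7, authorship .......
After op 2 (move_right): buffer="csoovwj" (len 7), cursors c1@6 c2@7 c3@7, authorship .......
After op 3 (insert('y')): buffer="csoovwyjyy" (len 10), cursors c1@7 c2@10 c3@10, authorship ......1.23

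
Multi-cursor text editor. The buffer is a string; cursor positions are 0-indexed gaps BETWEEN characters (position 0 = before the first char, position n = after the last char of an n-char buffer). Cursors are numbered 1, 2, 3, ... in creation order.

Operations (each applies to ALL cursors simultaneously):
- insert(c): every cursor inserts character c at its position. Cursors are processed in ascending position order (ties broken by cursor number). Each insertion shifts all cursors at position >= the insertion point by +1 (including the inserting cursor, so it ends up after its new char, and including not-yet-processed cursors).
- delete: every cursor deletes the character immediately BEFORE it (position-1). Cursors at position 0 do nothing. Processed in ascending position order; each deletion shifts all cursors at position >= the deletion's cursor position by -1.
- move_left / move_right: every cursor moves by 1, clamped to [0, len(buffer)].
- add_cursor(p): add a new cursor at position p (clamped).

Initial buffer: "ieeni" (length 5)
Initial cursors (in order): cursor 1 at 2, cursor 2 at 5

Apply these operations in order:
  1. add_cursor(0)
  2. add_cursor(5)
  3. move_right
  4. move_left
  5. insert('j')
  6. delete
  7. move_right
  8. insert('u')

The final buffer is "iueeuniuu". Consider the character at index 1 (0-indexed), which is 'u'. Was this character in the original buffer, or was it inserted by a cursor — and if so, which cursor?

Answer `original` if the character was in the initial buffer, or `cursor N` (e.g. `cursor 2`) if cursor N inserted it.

After op 1 (add_cursor(0)): buffer="ieeni" (len 5), cursors c3@0 c1@2 c2@5, authorship .....
After op 2 (add_cursor(5)): buffer="ieeni" (len 5), cursors c3@0 c1@2 c2@5 c4@5, authorship .....
After op 3 (move_right): buffer="ieeni" (len 5), cursors c3@1 c1@3 c2@5 c4@5, authorship .....
After op 4 (move_left): buffer="ieeni" (len 5), cursors c3@0 c1@2 c2@4 c4@4, authorship .....
After op 5 (insert('j')): buffer="jiejenjji" (len 9), cursors c3@1 c1@4 c2@8 c4@8, authorship 3..1..24.
After op 6 (delete): buffer="ieeni" (len 5), cursors c3@0 c1@2 c2@4 c4@4, authorship .....
After op 7 (move_right): buffer="ieeni" (len 5), cursors c3@1 c1@3 c2@5 c4@5, authorship .....
After op 8 (insert('u')): buffer="iueeuniuu" (len 9), cursors c3@2 c1@5 c2@9 c4@9, authorship .3..1..24
Authorship (.=original, N=cursor N): . 3 . . 1 . . 2 4
Index 1: author = 3

Answer: cursor 3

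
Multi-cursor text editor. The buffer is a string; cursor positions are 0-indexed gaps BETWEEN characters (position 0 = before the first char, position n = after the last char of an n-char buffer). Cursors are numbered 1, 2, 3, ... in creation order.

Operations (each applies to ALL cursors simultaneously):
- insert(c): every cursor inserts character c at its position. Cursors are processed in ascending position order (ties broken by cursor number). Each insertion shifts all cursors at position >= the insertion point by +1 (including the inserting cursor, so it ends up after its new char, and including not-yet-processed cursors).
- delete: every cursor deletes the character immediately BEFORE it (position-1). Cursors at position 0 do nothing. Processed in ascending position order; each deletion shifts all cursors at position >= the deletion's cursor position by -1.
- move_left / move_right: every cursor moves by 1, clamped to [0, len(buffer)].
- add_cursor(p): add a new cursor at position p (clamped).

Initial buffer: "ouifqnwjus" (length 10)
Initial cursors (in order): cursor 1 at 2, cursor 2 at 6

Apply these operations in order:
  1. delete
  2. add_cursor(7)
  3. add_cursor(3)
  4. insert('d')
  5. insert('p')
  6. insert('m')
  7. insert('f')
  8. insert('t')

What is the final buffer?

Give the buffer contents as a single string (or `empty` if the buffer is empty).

Answer: odpmftifdpmftqdpmftwjudpmfts

Derivation:
After op 1 (delete): buffer="oifqwjus" (len 8), cursors c1@1 c2@4, authorship ........
After op 2 (add_cursor(7)): buffer="oifqwjus" (len 8), cursors c1@1 c2@4 c3@7, authorship ........
After op 3 (add_cursor(3)): buffer="oifqwjus" (len 8), cursors c1@1 c4@3 c2@4 c3@7, authorship ........
After op 4 (insert('d')): buffer="odifdqdwjuds" (len 12), cursors c1@2 c4@5 c2@7 c3@11, authorship .1..4.2...3.
After op 5 (insert('p')): buffer="odpifdpqdpwjudps" (len 16), cursors c1@3 c4@7 c2@10 c3@15, authorship .11..44.22...33.
After op 6 (insert('m')): buffer="odpmifdpmqdpmwjudpms" (len 20), cursors c1@4 c4@9 c2@13 c3@19, authorship .111..444.222...333.
After op 7 (insert('f')): buffer="odpmfifdpmfqdpmfwjudpmfs" (len 24), cursors c1@5 c4@11 c2@16 c3@23, authorship .1111..4444.2222...3333.
After op 8 (insert('t')): buffer="odpmftifdpmftqdpmftwjudpmfts" (len 28), cursors c1@6 c4@13 c2@19 c3@27, authorship .11111..44444.22222...33333.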